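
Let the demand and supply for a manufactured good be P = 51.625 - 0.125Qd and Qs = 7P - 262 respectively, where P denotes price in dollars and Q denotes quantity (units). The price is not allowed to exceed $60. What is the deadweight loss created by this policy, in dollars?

0

Rearranging demand gives Qd = 413 - 8P. In a free market, 413 - 8P = 7P - 262 gives the equilibrium P* = 45, Q* = 53.
The ceiling of 60 is above the equilibrium price 45, so it is not binding; the market clears at P* = 45, Q* = 53.
Since the control does not bind, no trades are prevented and deadweight loss is zero.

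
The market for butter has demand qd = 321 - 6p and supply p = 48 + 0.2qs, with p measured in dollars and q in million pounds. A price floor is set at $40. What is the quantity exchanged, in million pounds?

15

Rearranging supply gives qs = 5p - 240. Setting quantity demanded equal to quantity supplied, 321 - 6p = 5p - 240, gives p* = 51 and q* = 15.
Since 40 is below p* = 51, the floor does not bind and the free-market outcome prevails.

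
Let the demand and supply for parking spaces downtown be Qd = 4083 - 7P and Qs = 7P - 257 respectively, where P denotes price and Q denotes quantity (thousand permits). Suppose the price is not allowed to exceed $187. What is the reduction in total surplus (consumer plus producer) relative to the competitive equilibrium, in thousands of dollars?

Equilibrium: 4083 - 7P = 7P - 257, so 4340 = 14P and P* = 310, Q* = 1913.
Since 187 < 310, the ceiling is binding.
At P = 187: Qd = 4083 - 7·187 = 2774 and Qs = 7·187 - 257 = 1052.
Quantity traded falls to 1052. At Q = 1052 the demand price is (4083 - 1052)/7 = 433 and the supply price is (257 + 1052)/7 = 187.
Deadweight loss = ½ · (433 - 187) · (1913 - 1052) = ½ · 246 · 861 = 105903.

105903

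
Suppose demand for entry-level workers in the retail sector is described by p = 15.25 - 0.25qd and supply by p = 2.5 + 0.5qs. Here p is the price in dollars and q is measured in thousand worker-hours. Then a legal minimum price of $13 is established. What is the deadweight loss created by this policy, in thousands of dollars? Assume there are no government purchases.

Rearranging demand gives qd = 61 - 4p; rearranging supply gives qs = 2p - 5. Equilibrium: 61 - 4p = 2p - 5, so 66 = 6p and p* = 11, q* = 17.
Since 13 > 11, the floor is binding.
At p = 13: qd = 61 - 4·13 = 9 and qs = 2·13 - 5 = 21.
Quantity traded falls to 9. At q = 9 the demand price is (61 - 9)/4 = 13 and the supply price is (5 + 9)/2 = 7.
Deadweight loss = ½ · (13 - 7) · (17 - 9) = ½ · 6 · 8 = 24.

24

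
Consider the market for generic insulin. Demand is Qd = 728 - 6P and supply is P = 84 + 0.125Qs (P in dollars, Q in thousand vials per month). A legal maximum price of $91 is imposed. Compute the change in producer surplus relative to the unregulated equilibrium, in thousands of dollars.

-828

Rearranging supply gives Qs = 8P - 672. Setting quantity demanded equal to quantity supplied, 728 - 6P = 8P - 672, gives P* = 100 and Q* = 128.
Since 91 < 100, the ceiling is binding.
At P = 91: Qd = 728 - 6·91 = 182 and Qs = 8·91 - 672 = 56.
Producer surplus without the control is ½ · (100 - 84) · 128 = 1024.
With the ceiling, producers sell 56 units at 91, so PS = ½ · (91 - 84) · 56 = 196.
Change in producer surplus = 196 - 1024 = -828.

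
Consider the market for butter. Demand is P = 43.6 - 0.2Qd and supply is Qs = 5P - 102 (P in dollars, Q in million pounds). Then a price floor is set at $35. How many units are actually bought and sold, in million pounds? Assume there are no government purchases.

43

Rearranging demand gives Qd = 218 - 5P. Without the control the market clears where 218 - 5P = 5P - 102, i.e. P* = 32 and Q* = 58.
Because the floor (35) lies above the market-clearing price, it is binding.
At P = 35: Qd = 218 - 5·35 = 43 and Qs = 5·35 - 102 = 73.
The quantity actually transacted is the short side, demand: 43.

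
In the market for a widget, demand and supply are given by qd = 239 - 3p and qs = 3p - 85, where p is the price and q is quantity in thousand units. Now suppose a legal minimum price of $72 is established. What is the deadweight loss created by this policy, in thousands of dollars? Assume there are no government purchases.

Equilibrium: 239 - 3p = 3p - 85, so 324 = 6p and p* = 54, q* = 77.
Since 72 > 54, the floor is binding.
At p = 72: qd = 239 - 3·72 = 23 and qs = 3·72 - 85 = 131.
Quantity traded falls to 23. At q = 23 the demand price is (239 - 23)/3 = 72 and the supply price is (85 + 23)/3 = 36.
Deadweight loss = ½ · (72 - 36) · (77 - 23) = ½ · 36 · 54 = 972.

972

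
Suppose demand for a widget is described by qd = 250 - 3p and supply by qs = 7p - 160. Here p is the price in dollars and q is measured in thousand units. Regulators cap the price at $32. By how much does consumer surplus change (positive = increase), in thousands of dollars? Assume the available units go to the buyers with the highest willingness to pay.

-85.5

In a free market, 250 - 3p = 7p - 160 gives the equilibrium p* = 41, q* = 127.
Because the ceiling (32) lies below the market-clearing price, it is binding.
At p = 32: qd = 250 - 3·32 = 154 and qs = 7·32 - 160 = 64.
Consumer surplus without the control is ½ · (250/3 - 41) · 127 = 16129/6.
With the ceiling, 64 units are sold at 32 (assume they go to the highest-value buyers). The demand price at q = 64 is 62, so CS = ½ · [(250/3 - 32) + (62 - 32)] · 64 = 7808/3.
Change in consumer surplus = 7808/3 - 16129/6 = -85.5.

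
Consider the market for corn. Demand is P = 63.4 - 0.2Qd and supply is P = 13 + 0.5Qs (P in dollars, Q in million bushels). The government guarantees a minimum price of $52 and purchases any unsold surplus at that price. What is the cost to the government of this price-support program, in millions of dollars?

1092

Rearranging demand gives Qd = 317 - 5P; rearranging supply gives Qs = 2P - 26. Without the control the market clears where 317 - 5P = 2P - 26, i.e. P* = 49 and Q* = 72.
Because the floor (52) lies above the market-clearing price, it is binding.
At P = 52: Qd = 317 - 5·52 = 57 and Qs = 2·52 - 26 = 78.
Surplus = Qs - Qd = 21.
Government expenditure = surplus × support price = 21 × 52 = 1092.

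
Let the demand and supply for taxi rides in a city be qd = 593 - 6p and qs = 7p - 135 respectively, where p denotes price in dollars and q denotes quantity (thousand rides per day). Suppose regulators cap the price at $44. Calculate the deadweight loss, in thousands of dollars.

1092

Setting quantity demanded equal to quantity supplied, 593 - 6p = 7p - 135, gives p* = 56 and q* = 257.
Because the ceiling (44) lies below the market-clearing price, it is binding.
At p = 44: qd = 593 - 6·44 = 329 and qs = 7·44 - 135 = 173.
Quantity traded falls to 173. At q = 173 the demand price is (593 - 173)/6 = 70 and the supply price is (135 + 173)/7 = 44.
Deadweight loss = ½ · (70 - 44) · (257 - 173) = ½ · 26 · 84 = 1092.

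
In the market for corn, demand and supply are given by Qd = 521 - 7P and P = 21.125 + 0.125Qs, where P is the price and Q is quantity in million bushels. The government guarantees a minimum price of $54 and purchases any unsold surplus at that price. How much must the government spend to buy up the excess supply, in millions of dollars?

6480

Rearranging supply gives Qs = 8P - 169. Setting quantity demanded equal to quantity supplied, 521 - 7P = 8P - 169, gives P* = 46 and Q* = 199.
The floor of 54 is above the equilibrium price 46, so it binds.
At P = 54: Qd = 521 - 7·54 = 143 and Qs = 8·54 - 169 = 263.
Surplus = Qs - Qd = 120.
Government expenditure = surplus × support price = 120 × 54 = 6480.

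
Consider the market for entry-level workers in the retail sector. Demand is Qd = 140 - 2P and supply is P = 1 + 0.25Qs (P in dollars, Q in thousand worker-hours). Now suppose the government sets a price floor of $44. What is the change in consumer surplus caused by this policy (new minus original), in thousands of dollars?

-1440

Rearranging supply gives Qs = 4P - 4. Equilibrium: 140 - 2P = 4P - 4, so 144 = 6P and P* = 24, Q* = 92.
The floor of 44 is above the equilibrium price 24, so it binds.
At P = 44: Qd = 140 - 2·44 = 52 and Qs = 4·44 - 4 = 172.
Consumer surplus without the control is ½ · (70 - 24) · 92 = 2116.
With the floor, consumers buy 52 units at 44, so CS = ½ · (70 - 44) · 52 = 676.
Change in consumer surplus = 676 - 2116 = -1440.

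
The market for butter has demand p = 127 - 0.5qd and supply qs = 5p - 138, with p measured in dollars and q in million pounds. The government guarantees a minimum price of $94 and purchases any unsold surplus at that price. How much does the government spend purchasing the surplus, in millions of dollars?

25004

Rearranging demand gives qd = 254 - 2p. In a free market, 254 - 2p = 5p - 138 gives the equilibrium p* = 56, q* = 142.
Because the floor (94) lies above the market-clearing price, it is binding.
At p = 94: qd = 254 - 2·94 = 66 and qs = 5·94 - 138 = 332.
Surplus = qs - qd = 266.
Government expenditure = surplus × support price = 266 × 94 = 25004.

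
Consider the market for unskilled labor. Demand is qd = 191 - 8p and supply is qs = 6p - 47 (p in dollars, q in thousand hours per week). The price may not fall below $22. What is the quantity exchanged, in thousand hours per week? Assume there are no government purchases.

15

Equilibrium: 191 - 8p = 6p - 47, so 238 = 14p and p* = 17, q* = 55.
Because the floor (22) lies above the market-clearing price, it is binding.
At p = 22: qd = 191 - 8·22 = 15 and qs = 6·22 - 47 = 85.
The quantity actually transacted is the short side, demand: 15.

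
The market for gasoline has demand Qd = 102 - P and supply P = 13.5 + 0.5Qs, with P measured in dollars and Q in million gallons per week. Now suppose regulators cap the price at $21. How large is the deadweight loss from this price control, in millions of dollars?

1452

Rearranging supply gives Qs = 2P - 27. In a free market, 102 - P = 2P - 27 gives the equilibrium P* = 43, Q* = 59.
The ceiling of 21 is below the equilibrium price 43, so it binds.
At P = 21: Qd = 102 - 21 = 81 and Qs = 2·21 - 27 = 15.
Quantity traded falls to 15. At Q = 15 the demand price is 102 - 15 = 87 and the supply price is (27 + 15)/2 = 21.
Deadweight loss = ½ · (87 - 21) · (59 - 15) = ½ · 66 · 44 = 1452.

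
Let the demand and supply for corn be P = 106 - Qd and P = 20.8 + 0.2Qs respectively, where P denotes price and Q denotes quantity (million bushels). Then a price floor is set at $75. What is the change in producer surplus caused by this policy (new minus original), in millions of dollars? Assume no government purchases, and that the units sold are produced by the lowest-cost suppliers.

Rearranging demand gives Qd = 106 - P; rearranging supply gives Qs = 5P - 104. In a free market, 106 - P = 5P - 104 gives the equilibrium P* = 35, Q* = 71.
Because the floor (75) lies above the market-clearing price, it is binding.
At P = 75: Qd = 106 - 75 = 31 and Qs = 5·75 - 104 = 271.
Producer surplus without the control is ½ · (35 - 20.8) · 71 = 504.1.
With the floor, 31 units are sold at 75. The supply price at Q = 31 is 27, so PS = ½ · [(75 - 20.8) + (75 - 27)] · 31 = 1584.1.
Change in producer surplus = 1584.1 - 504.1 = 1080.

1080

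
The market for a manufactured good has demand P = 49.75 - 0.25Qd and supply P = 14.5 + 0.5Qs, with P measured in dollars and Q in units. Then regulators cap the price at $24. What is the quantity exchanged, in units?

19

Rearranging demand gives Qd = 199 - 4P; rearranging supply gives Qs = 2P - 29. Equilibrium: 199 - 4P = 2P - 29, so 228 = 6P and P* = 38, Q* = 47.
The ceiling of 24 is below the equilibrium price 38, so it binds.
At P = 24: Qd = 199 - 4·24 = 103 and Qs = 2·24 - 29 = 19.
The quantity actually transacted is the short side, supply: 19.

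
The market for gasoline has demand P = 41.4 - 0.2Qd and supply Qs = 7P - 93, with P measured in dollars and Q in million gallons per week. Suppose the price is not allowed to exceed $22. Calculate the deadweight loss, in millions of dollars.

75.6

Rearranging demand gives Qd = 207 - 5P. Setting quantity demanded equal to quantity supplied, 207 - 5P = 7P - 93, gives P* = 25 and Q* = 82.
Since 22 < 25, the ceiling is binding.
At P = 22: Qd = 207 - 5·22 = 97 and Qs = 7·22 - 93 = 61.
Quantity traded falls to 61. At Q = 61 the demand price is (207 - 61)/5 = 29.2 and the supply price is (93 + 61)/7 = 22.
Deadweight loss = ½ · (29.2 - 22) · (82 - 61) = ½ · 7.2 · 21 = 75.6.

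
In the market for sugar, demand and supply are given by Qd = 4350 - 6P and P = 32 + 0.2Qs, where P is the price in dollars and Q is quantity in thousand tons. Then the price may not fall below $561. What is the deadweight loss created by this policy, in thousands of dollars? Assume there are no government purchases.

150486.6

Rearranging supply gives Qs = 5P - 160. In a free market, 4350 - 6P = 5P - 160 gives the equilibrium P* = 410, Q* = 1890.
Since 561 > 410, the floor is binding.
At P = 561: Qd = 4350 - 6·561 = 984 and Qs = 5·561 - 160 = 2645.
Quantity traded falls to 984. At Q = 984 the demand price is (4350 - 984)/6 = 561 and the supply price is (160 + 984)/5 = 228.8.
Deadweight loss = ½ · (561 - 228.8) · (1890 - 984) = ½ · 332.2 · 906 = 150486.6.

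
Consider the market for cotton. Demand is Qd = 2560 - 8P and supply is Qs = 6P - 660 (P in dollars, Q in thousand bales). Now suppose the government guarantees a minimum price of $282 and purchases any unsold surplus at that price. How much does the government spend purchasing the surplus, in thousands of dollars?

In a free market, 2560 - 8P = 6P - 660 gives the equilibrium P* = 230, Q* = 720.
Because the floor (282) lies above the market-clearing price, it is binding.
At P = 282: Qd = 2560 - 8·282 = 304 and Qs = 6·282 - 660 = 1032.
Surplus = Qs - Qd = 728.
Government expenditure = surplus × support price = 728 × 282 = 205296.

205296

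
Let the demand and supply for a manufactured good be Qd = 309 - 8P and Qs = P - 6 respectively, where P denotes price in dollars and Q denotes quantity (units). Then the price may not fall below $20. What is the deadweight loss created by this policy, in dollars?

0

Equilibrium: 309 - 8P = P - 6, so 315 = 9P and P* = 35, Q* = 29.
Since 20 is below P* = 35, the floor does not bind and the free-market outcome prevails.
Since the control does not bind, no trades are prevented and deadweight loss is zero.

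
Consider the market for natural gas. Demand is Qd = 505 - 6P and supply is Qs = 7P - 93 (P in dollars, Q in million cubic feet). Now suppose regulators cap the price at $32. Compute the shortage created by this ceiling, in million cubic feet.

Without the control the market clears where 505 - 6P = 7P - 93, i.e. P* = 46 and Q* = 229.
Since 32 < 46, the ceiling is binding.
At P = 32: Qd = 505 - 6·32 = 313 and Qs = 7·32 - 93 = 131.
Shortage = Qd - Qs = 313 - 131 = 182.

182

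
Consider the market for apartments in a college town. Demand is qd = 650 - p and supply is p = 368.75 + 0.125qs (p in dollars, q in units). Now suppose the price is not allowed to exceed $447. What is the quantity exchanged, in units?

Rearranging supply gives qs = 8p - 2950. Setting quantity demanded equal to quantity supplied, 650 - p = 8p - 2950, gives p* = 400 and q* = 250.
Since 447 is above p* = 400, the ceiling does not bind and the free-market outcome prevails.

250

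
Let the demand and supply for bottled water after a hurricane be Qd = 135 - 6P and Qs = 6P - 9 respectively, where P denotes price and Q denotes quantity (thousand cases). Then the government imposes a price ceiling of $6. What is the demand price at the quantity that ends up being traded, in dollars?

Without the control the market clears where 135 - 6P = 6P - 9, i.e. P* = 12 and Q* = 63.
Since 6 < 12, the ceiling is binding.
At P = 6: Qd = 135 - 6·6 = 99 and Qs = 6·6 - 9 = 27.
Only 27 units reach the market. On the demand curve, the marginal buyer's willingness to pay at Q = 27 is (135 - 27)/6 = 18.

18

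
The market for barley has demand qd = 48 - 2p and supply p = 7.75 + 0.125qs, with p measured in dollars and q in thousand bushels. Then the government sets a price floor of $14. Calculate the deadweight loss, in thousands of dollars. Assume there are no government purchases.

Rearranging supply gives qs = 8p - 62. In a free market, 48 - 2p = 8p - 62 gives the equilibrium p* = 11, q* = 26.
Because the floor (14) lies above the market-clearing price, it is binding.
At p = 14: qd = 48 - 2·14 = 20 and qs = 8·14 - 62 = 50.
Quantity traded falls to 20. At q = 20 the demand price is (48 - 20)/2 = 14 and the supply price is (62 + 20)/8 = 10.25.
Deadweight loss = ½ · (14 - 10.25) · (26 - 20) = ½ · 3.75 · 6 = 11.25.

11.25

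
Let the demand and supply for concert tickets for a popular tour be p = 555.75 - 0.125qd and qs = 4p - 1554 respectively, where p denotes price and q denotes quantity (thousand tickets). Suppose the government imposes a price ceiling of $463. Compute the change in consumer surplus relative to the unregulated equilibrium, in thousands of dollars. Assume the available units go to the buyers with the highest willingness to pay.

Rearranging demand gives qd = 4446 - 8p. Setting quantity demanded equal to quantity supplied, 4446 - 8p = 4p - 1554, gives p* = 500 and q* = 446.
Because the ceiling (463) lies below the market-clearing price, it is binding.
At p = 463: qd = 4446 - 8·463 = 742 and qs = 4·463 - 1554 = 298.
Consumer surplus without the control is ½ · (555.75 - 500) · 446 = 12432.25.
With the ceiling, 298 units are sold at 463 (assume they go to the highest-value buyers). The demand price at q = 298 is 518.5, so CS = ½ · [(555.75 - 463) + (518.5 - 463)] · 298 = 22089.25.
Change in consumer surplus = 22089.25 - 12432.25 = 9657.

9657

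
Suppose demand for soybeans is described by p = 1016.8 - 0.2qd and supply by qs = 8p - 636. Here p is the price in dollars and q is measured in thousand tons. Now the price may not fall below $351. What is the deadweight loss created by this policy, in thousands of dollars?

0

Rearranging demand gives qd = 5084 - 5p. Setting quantity demanded equal to quantity supplied, 5084 - 5p = 8p - 636, gives p* = 440 and q* = 2884.
The floor of 351 is below the equilibrium price 440, so it is not binding; the market clears at p* = 440, q* = 2884.
Since the control does not bind, no trades are prevented and deadweight loss is zero.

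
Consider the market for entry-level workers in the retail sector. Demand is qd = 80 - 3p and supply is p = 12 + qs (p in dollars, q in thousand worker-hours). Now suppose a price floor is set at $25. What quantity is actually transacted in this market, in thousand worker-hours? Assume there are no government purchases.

Rearranging supply gives qs = p - 12. Setting quantity demanded equal to quantity supplied, 80 - 3p = p - 12, gives p* = 23 and q* = 11.
Because the floor (25) lies above the market-clearing price, it is binding.
At p = 25: qd = 80 - 3·25 = 5 and qs = 25 - 12 = 13.
The quantity actually transacted is the short side, demand: 5.

5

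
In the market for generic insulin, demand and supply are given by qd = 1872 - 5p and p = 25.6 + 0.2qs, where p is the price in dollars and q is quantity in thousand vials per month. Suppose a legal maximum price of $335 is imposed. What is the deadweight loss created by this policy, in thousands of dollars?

0

Rearranging supply gives qs = 5p - 128. Setting quantity demanded equal to quantity supplied, 1872 - 5p = 5p - 128, gives p* = 200 and q* = 872.
The ceiling of 335 is above the equilibrium price 200, so it is not binding; the market clears at p* = 200, q* = 872.
Since the control does not bind, no trades are prevented and deadweight loss is zero.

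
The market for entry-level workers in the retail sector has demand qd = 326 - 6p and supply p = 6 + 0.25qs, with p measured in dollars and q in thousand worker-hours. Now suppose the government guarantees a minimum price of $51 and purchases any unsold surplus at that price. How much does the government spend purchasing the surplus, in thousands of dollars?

Rearranging supply gives qs = 4p - 24. Setting quantity demanded equal to quantity supplied, 326 - 6p = 4p - 24, gives p* = 35 and q* = 116.
Since 51 > 35, the floor is binding.
At p = 51: qd = 326 - 6·51 = 20 and qs = 4·51 - 24 = 180.
Surplus = qs - qd = 160.
Government expenditure = surplus × support price = 160 × 51 = 8160.

8160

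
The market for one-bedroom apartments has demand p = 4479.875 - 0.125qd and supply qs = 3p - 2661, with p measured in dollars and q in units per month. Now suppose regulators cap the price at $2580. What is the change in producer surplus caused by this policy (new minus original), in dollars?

-5942280

Rearranging demand gives qd = 35839 - 8p. Setting quantity demanded equal to quantity supplied, 35839 - 8p = 3p - 2661, gives p* = 3500 and q* = 7839.
The ceiling of 2580 is below the equilibrium price 3500, so it binds.
At p = 2580: qd = 35839 - 8·2580 = 15199 and qs = 3·2580 - 2661 = 5079.
Producer surplus without the control is ½ · (3500 - 887) · 7839 = 10241653.5.
With the ceiling, producers sell 5079 units at 2580, so PS = ½ · (2580 - 887) · 5079 = 4299373.5.
Change in producer surplus = 4299373.5 - 10241653.5 = -5942280.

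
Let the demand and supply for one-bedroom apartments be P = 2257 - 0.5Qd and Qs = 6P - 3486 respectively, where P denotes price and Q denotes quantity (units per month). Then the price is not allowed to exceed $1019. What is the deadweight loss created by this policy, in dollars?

Rearranging demand gives Qd = 4514 - 2P. In a free market, 4514 - 2P = 6P - 3486 gives the equilibrium P* = 1000, Q* = 2514.
Since 1019 is above P* = 1000, the ceiling does not bind and the free-market outcome prevails.
Since the control does not bind, no trades are prevented and deadweight loss is zero.

0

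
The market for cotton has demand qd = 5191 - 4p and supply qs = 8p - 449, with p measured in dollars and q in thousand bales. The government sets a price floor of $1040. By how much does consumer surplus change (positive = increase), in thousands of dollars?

-1237470

Without the control the market clears where 5191 - 4p = 8p - 449, i.e. p* = 470 and q* = 3311.
The floor of 1040 is above the equilibrium price 470, so it binds.
At p = 1040: qd = 5191 - 4·1040 = 1031 and qs = 8·1040 - 449 = 7871.
Consumer surplus without the control is ½ · (1297.75 - 470) · 3311 = 1370340.125.
With the floor, consumers buy 1031 units at 1040, so CS = ½ · (1297.75 - 1040) · 1031 = 132870.125.
Change in consumer surplus = 132870.125 - 1370340.125 = -1237470.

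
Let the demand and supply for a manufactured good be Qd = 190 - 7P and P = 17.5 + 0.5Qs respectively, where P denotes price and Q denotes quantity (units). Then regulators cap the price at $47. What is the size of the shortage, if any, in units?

0

Rearranging supply gives Qs = 2P - 35. In a free market, 190 - 7P = 2P - 35 gives the equilibrium P* = 25, Q* = 15.
Since 47 is above P* = 25, the ceiling does not bind and the free-market outcome prevails.
Since the control does not bind, there is no shortage.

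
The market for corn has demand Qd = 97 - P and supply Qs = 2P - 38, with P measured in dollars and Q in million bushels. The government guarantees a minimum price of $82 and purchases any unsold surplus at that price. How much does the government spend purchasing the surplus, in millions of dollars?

Equilibrium: 97 - P = 2P - 38, so 135 = 3P and P* = 45, Q* = 52.
Because the floor (82) lies above the market-clearing price, it is binding.
At P = 82: Qd = 97 - 82 = 15 and Qs = 2·82 - 38 = 126.
Surplus = Qs - Qd = 111.
Government expenditure = surplus × support price = 111 × 82 = 9102.

9102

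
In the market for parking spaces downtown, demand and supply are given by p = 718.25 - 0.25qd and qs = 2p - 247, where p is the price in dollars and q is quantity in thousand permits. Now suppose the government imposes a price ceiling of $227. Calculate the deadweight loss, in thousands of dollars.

Rearranging demand gives qd = 2873 - 4p. Equilibrium: 2873 - 4p = 2p - 247, so 3120 = 6p and p* = 520, q* = 793.
Because the ceiling (227) lies below the market-clearing price, it is binding.
At p = 227: qd = 2873 - 4·227 = 1965 and qs = 2·227 - 247 = 207.
Quantity traded falls to 207. At q = 207 the demand price is (2873 - 207)/4 = 666.5 and the supply price is (247 + 207)/2 = 227.
Deadweight loss = ½ · (666.5 - 227) · (793 - 207) = ½ · 439.5 · 586 = 128773.5.

128773.5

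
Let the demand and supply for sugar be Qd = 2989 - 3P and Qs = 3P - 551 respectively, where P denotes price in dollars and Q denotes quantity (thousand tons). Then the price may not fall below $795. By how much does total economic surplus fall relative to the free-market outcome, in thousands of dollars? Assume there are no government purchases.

Equilibrium: 2989 - 3P = 3P - 551, so 3540 = 6P and P* = 590, Q* = 1219.
The floor of 795 is above the equilibrium price 590, so it binds.
At P = 795: Qd = 2989 - 3·795 = 604 and Qs = 3·795 - 551 = 1834.
Quantity traded falls to 604. At Q = 604 the demand price is (2989 - 604)/3 = 795 and the supply price is (551 + 604)/3 = 385.
Deadweight loss = ½ · (795 - 385) · (1219 - 604) = ½ · 410 · 615 = 126075.

126075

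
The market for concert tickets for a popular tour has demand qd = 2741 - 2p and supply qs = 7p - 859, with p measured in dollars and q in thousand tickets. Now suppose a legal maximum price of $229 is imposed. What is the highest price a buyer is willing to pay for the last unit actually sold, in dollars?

Equilibrium: 2741 - 2p = 7p - 859, so 3600 = 9p and p* = 400, q* = 1941.
Since 229 < 400, the ceiling is binding.
At p = 229: qd = 2741 - 2·229 = 2283 and qs = 7·229 - 859 = 744.
Only 744 units reach the market. On the demand curve, the marginal buyer's willingness to pay at q = 744 is (2741 - 744)/2 = 998.5.

998.5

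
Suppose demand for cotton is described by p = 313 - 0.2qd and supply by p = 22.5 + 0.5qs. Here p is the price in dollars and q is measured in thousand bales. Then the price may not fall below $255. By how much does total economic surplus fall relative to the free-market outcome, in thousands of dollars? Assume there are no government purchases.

5468.75

Rearranging demand gives qd = 1565 - 5p; rearranging supply gives qs = 2p - 45. Equilibrium: 1565 - 5p = 2p - 45, so 1610 = 7p and p* = 230, q* = 415.
Because the floor (255) lies above the market-clearing price, it is binding.
At p = 255: qd = 1565 - 5·255 = 290 and qs = 2·255 - 45 = 465.
Quantity traded falls to 290. At q = 290 the demand price is (1565 - 290)/5 = 255 and the supply price is (45 + 290)/2 = 167.5.
Deadweight loss = ½ · (255 - 167.5) · (415 - 290) = ½ · 87.5 · 125 = 5468.75.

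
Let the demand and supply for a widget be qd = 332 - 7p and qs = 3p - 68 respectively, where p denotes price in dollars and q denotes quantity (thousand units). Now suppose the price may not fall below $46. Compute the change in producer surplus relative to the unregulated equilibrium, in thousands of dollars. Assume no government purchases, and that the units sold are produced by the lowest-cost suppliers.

-234

Without the control the market clears where 332 - 7p = 3p - 68, i.e. p* = 40 and q* = 52.
Since 46 > 40, the floor is binding.
At p = 46: qd = 332 - 7·46 = 10 and qs = 3·46 - 68 = 70.
Producer surplus without the control is ½ · (40 - 68/3) · 52 = 1352/3.
With the floor, 10 units are sold at 46. The supply price at q = 10 is 26, so PS = ½ · [(46 - 68/3) + (46 - 26)] · 10 = 650/3.
Change in producer surplus = 650/3 - 1352/3 = -234.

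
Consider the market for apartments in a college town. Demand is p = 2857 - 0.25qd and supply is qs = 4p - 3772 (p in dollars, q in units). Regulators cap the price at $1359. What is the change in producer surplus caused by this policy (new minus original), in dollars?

Rearranging demand gives qd = 11428 - 4p. Equilibrium: 11428 - 4p = 4p - 3772, so 15200 = 8p and p* = 1900, q* = 3828.
Because the ceiling (1359) lies below the market-clearing price, it is binding.
At p = 1359: qd = 11428 - 4·1359 = 5992 and qs = 4·1359 - 3772 = 1664.
Producer surplus without the control is ½ · (1900 - 943) · 3828 = 1831698.
With the ceiling, producers sell 1664 units at 1359, so PS = ½ · (1359 - 943) · 1664 = 346112.
Change in producer surplus = 346112 - 1831698 = -1485586.

-1485586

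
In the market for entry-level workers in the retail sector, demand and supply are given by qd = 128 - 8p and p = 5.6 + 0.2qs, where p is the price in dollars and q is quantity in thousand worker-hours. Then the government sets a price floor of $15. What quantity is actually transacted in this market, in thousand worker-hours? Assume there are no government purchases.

8

Rearranging supply gives qs = 5p - 28. Setting quantity demanded equal to quantity supplied, 128 - 8p = 5p - 28, gives p* = 12 and q* = 32.
Because the floor (15) lies above the market-clearing price, it is binding.
At p = 15: qd = 128 - 8·15 = 8 and qs = 5·15 - 28 = 47.
The quantity actually transacted is the short side, demand: 8.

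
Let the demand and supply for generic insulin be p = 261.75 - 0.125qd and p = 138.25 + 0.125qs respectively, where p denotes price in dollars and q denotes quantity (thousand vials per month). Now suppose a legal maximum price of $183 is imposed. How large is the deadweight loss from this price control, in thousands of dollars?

Rearranging demand gives qd = 2094 - 8p; rearranging supply gives qs = 8p - 1106. Without the control the market clears where 2094 - 8p = 8p - 1106, i.e. p* = 200 and q* = 494.
The ceiling of 183 is below the equilibrium price 200, so it binds.
At p = 183: qd = 2094 - 8·183 = 630 and qs = 8·183 - 1106 = 358.
Quantity traded falls to 358. At q = 358 the demand price is (2094 - 358)/8 = 217 and the supply price is (1106 + 358)/8 = 183.
Deadweight loss = ½ · (217 - 183) · (494 - 358) = ½ · 34 · 136 = 2312.

2312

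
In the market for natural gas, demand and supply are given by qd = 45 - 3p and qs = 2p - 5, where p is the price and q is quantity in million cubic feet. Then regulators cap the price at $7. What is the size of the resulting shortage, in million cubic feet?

15

In a free market, 45 - 3p = 2p - 5 gives the equilibrium p* = 10, q* = 15.
Since 7 < 10, the ceiling is binding.
At p = 7: qd = 45 - 3·7 = 24 and qs = 2·7 - 5 = 9.
Shortage = qd - qs = 24 - 9 = 15.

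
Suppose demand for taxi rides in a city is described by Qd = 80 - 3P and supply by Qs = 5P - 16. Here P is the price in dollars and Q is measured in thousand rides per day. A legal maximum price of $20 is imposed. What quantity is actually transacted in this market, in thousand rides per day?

Without the control the market clears where 80 - 3P = 5P - 16, i.e. P* = 12 and Q* = 44.
Since 20 is above P* = 12, the ceiling does not bind and the free-market outcome prevails.

44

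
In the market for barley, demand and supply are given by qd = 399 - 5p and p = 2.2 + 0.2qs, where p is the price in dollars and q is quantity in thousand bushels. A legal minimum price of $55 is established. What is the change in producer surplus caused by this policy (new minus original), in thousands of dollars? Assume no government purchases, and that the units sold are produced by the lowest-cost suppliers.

Rearranging supply gives qs = 5p - 11. Without the control the market clears where 399 - 5p = 5p - 11, i.e. p* = 41 and q* = 194.
Since 55 > 41, the floor is binding.
At p = 55: qd = 399 - 5·55 = 124 and qs = 5·55 - 11 = 264.
Producer surplus without the control is ½ · (41 - 2.2) · 194 = 3763.6.
With the floor, 124 units are sold at 55. The supply price at q = 124 is 27, so PS = ½ · [(55 - 2.2) + (55 - 27)] · 124 = 5009.6.
Change in producer surplus = 5009.6 - 3763.6 = 1246.

1246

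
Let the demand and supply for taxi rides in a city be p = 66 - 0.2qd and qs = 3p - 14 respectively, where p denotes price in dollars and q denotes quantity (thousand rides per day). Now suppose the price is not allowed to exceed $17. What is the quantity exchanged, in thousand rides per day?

Rearranging demand gives qd = 330 - 5p. Equilibrium: 330 - 5p = 3p - 14, so 344 = 8p and p* = 43, q* = 115.
The ceiling of 17 is below the equilibrium price 43, so it binds.
At p = 17: qd = 330 - 5·17 = 245 and qs = 3·17 - 14 = 37.
The quantity actually transacted is the short side, supply: 37.

37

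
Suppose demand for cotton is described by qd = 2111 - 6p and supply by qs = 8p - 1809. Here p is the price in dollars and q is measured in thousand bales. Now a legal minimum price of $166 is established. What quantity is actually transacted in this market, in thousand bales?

431

Without the control the market clears where 2111 - 6p = 8p - 1809, i.e. p* = 280 and q* = 431.
Since 166 is below p* = 280, the floor does not bind and the free-market outcome prevails.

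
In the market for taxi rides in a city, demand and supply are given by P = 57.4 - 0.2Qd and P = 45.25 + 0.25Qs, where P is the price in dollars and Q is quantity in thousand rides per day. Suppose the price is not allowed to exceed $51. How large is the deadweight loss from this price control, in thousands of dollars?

Rearranging demand gives Qd = 287 - 5P; rearranging supply gives Qs = 4P - 181. Without the control the market clears where 287 - 5P = 4P - 181, i.e. P* = 52 and Q* = 27.
Since 51 < 52, the ceiling is binding.
At P = 51: Qd = 287 - 5·51 = 32 and Qs = 4·51 - 181 = 23.
Quantity traded falls to 23. At Q = 23 the demand price is (287 - 23)/5 = 52.8 and the supply price is (181 + 23)/4 = 51.
Deadweight loss = ½ · (52.8 - 51) · (27 - 23) = ½ · 1.8 · 4 = 3.6.

3.6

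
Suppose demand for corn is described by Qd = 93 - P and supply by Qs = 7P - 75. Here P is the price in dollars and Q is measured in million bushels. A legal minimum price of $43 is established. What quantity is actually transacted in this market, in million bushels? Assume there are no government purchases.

50

Setting quantity demanded equal to quantity supplied, 93 - P = 7P - 75, gives P* = 21 and Q* = 72.
Because the floor (43) lies above the market-clearing price, it is binding.
At P = 43: Qd = 93 - 43 = 50 and Qs = 7·43 - 75 = 226.
The quantity actually transacted is the short side, demand: 50.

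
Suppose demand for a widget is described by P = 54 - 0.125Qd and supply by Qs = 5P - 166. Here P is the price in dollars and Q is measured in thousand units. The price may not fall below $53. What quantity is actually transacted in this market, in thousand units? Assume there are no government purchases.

Rearranging demand gives Qd = 432 - 8P. Setting quantity demanded equal to quantity supplied, 432 - 8P = 5P - 166, gives P* = 46 and Q* = 64.
The floor of 53 is above the equilibrium price 46, so it binds.
At P = 53: Qd = 432 - 8·53 = 8 and Qs = 5·53 - 166 = 99.
The quantity actually transacted is the short side, demand: 8.

8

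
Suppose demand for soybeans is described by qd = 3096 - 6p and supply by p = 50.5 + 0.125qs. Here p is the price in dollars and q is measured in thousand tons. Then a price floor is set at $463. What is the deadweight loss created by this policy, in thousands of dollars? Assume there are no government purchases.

238187.25

Rearranging supply gives qs = 8p - 404. In a free market, 3096 - 6p = 8p - 404 gives the equilibrium p* = 250, q* = 1596.
Since 463 > 250, the floor is binding.
At p = 463: qd = 3096 - 6·463 = 318 and qs = 8·463 - 404 = 3300.
Quantity traded falls to 318. At q = 318 the demand price is (3096 - 318)/6 = 463 and the supply price is (404 + 318)/8 = 90.25.
Deadweight loss = ½ · (463 - 90.25) · (1596 - 318) = ½ · 372.75 · 1278 = 238187.25.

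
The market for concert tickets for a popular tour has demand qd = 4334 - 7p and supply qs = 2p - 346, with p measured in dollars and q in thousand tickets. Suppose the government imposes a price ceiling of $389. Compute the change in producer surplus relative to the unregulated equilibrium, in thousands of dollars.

Setting quantity demanded equal to quantity supplied, 4334 - 7p = 2p - 346, gives p* = 520 and q* = 694.
The ceiling of 389 is below the equilibrium price 520, so it binds.
At p = 389: qd = 4334 - 7·389 = 1611 and qs = 2·389 - 346 = 432.
Producer surplus without the control is ½ · (520 - 173) · 694 = 120409.
With the ceiling, producers sell 432 units at 389, so PS = ½ · (389 - 173) · 432 = 46656.
Change in producer surplus = 46656 - 120409 = -73753.

-73753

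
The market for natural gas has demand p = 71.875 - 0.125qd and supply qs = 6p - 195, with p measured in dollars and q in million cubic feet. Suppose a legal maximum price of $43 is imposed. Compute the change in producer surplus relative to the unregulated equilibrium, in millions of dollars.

Rearranging demand gives qd = 575 - 8p. In a free market, 575 - 8p = 6p - 195 gives the equilibrium p* = 55, q* = 135.
Because the ceiling (43) lies below the market-clearing price, it is binding.
At p = 43: qd = 575 - 8·43 = 231 and qs = 6·43 - 195 = 63.
Producer surplus without the control is ½ · (55 - 32.5) · 135 = 1518.75.
With the ceiling, producers sell 63 units at 43, so PS = ½ · (43 - 32.5) · 63 = 330.75.
Change in producer surplus = 330.75 - 1518.75 = -1188.

-1188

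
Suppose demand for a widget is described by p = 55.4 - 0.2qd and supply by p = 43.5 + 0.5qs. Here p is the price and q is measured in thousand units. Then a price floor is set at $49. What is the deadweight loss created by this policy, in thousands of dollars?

Rearranging demand gives qd = 277 - 5p; rearranging supply gives qs = 2p - 87. Setting quantity demanded equal to quantity supplied, 277 - 5p = 2p - 87, gives p* = 52 and q* = 17.
Since 49 is below p* = 52, the floor does not bind and the free-market outcome prevails.
Since the control does not bind, no trades are prevented and deadweight loss is zero.

0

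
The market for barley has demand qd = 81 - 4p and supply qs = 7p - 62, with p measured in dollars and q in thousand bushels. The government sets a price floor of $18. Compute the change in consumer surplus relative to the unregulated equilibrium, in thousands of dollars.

-95

Setting quantity demanded equal to quantity supplied, 81 - 4p = 7p - 62, gives p* = 13 and q* = 29.
Because the floor (18) lies above the market-clearing price, it is binding.
At p = 18: qd = 81 - 4·18 = 9 and qs = 7·18 - 62 = 64.
Consumer surplus without the control is ½ · (20.25 - 13) · 29 = 105.125.
With the floor, consumers buy 9 units at 18, so CS = ½ · (20.25 - 18) · 9 = 10.125.
Change in consumer surplus = 10.125 - 105.125 = -95.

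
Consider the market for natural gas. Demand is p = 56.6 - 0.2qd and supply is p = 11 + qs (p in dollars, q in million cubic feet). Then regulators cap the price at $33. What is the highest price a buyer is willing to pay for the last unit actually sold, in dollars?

Rearranging demand gives qd = 283 - 5p; rearranging supply gives qs = p - 11. In a free market, 283 - 5p = p - 11 gives the equilibrium p* = 49, q* = 38.
Since 33 < 49, the ceiling is binding.
At p = 33: qd = 283 - 5·33 = 118 and qs = 33 - 11 = 22.
Only 22 units reach the market. On the demand curve, the marginal buyer's willingness to pay at q = 22 is (283 - 22)/5 = 52.2.

52.2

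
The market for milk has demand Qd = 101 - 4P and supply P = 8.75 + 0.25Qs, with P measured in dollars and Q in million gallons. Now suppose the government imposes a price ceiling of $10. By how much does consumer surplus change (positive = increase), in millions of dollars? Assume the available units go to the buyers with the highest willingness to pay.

Rearranging supply gives Qs = 4P - 35. Without the control the market clears where 101 - 4P = 4P - 35, i.e. P* = 17 and Q* = 33.
Since 10 < 17, the ceiling is binding.
At P = 10: Qd = 101 - 4·10 = 61 and Qs = 4·10 - 35 = 5.
Consumer surplus without the control is ½ · (25.25 - 17) · 33 = 136.125.
With the ceiling, 5 units are sold at 10 (assume they go to the highest-value buyers). The demand price at Q = 5 is 24, so CS = ½ · [(25.25 - 10) + (24 - 10)] · 5 = 73.125.
Change in consumer surplus = 73.125 - 136.125 = -63.

-63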